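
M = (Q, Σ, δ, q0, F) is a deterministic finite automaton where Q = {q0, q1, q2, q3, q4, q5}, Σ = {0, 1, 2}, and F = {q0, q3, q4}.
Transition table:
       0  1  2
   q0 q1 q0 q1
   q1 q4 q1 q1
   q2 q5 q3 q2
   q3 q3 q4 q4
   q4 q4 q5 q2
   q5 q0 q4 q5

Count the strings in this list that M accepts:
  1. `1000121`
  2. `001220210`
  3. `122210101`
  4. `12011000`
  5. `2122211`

`1000121`: accepted
`001220210`: accepted
`122210101`: accepted
`12011000`: accepted
`2122211`: rejected

4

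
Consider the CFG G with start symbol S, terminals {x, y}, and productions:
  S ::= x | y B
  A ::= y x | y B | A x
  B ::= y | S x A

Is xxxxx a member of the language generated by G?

no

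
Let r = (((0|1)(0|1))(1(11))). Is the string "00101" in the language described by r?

No split of 00101 into u·v has ((0|1)(0|1)) matching u and (1(11)) matching v.

no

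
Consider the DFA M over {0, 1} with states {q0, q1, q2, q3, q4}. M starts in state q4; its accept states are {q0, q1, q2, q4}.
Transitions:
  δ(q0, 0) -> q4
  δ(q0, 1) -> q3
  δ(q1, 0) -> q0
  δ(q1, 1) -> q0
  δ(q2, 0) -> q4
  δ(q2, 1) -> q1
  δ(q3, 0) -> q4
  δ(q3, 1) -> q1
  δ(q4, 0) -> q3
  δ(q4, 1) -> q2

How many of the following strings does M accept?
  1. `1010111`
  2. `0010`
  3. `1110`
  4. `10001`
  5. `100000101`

5

`1010111`: accepted
`0010`: accepted
`1110`: accepted
`10001`: accepted
`100000101`: accepted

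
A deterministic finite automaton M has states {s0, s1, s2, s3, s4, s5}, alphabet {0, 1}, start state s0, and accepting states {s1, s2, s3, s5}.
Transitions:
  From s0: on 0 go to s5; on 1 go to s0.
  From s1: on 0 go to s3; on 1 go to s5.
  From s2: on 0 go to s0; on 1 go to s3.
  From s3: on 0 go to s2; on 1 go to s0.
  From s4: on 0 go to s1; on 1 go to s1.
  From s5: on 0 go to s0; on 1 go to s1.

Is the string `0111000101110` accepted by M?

accepted

s0 --0--> s5
s5 --1--> s1
s1 --1--> s5
s5 --1--> s1
s1 --0--> s3
s3 --0--> s2
s2 --0--> s0
s0 --1--> s0
s0 --0--> s5
s5 --1--> s1
s1 --1--> s5
s5 --1--> s1
s1 --0--> s3
End in state s3, which is an accepting state.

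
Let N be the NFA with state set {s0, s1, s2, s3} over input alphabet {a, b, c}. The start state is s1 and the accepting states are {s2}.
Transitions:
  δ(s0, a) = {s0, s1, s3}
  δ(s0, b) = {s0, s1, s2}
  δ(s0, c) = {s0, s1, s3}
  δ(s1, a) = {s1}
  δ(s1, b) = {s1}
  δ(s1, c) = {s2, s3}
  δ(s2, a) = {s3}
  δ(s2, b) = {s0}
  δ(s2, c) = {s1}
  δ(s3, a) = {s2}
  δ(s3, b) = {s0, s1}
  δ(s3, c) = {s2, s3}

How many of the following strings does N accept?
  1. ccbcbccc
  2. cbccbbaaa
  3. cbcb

3

ccbcbccc: accepted
cbccbbaaa: accepted
cbcb: accepted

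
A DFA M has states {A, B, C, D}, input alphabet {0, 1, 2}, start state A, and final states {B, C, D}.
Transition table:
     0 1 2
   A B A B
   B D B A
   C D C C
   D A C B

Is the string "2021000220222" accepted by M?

accepted

A --2--> B
B --0--> D
D --2--> B
B --1--> B
B --0--> D
D --0--> A
A --0--> B
B --2--> A
A --2--> B
B --0--> D
D --2--> B
B --2--> A
A --2--> B
End in state B, which is an accepting state.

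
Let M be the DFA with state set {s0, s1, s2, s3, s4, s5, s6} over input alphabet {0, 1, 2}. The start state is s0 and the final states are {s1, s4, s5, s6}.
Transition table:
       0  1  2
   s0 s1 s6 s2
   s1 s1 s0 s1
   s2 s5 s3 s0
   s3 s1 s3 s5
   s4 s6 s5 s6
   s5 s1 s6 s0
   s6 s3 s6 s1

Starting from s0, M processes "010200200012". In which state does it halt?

s0 --0--> s1
s1 --1--> s0
s0 --0--> s1
s1 --2--> s1
s1 --0--> s1
s1 --0--> s1
s1 --2--> s1
s1 --0--> s1
s1 --0--> s1
s1 --0--> s1
s1 --1--> s0
s0 --2--> s2

s2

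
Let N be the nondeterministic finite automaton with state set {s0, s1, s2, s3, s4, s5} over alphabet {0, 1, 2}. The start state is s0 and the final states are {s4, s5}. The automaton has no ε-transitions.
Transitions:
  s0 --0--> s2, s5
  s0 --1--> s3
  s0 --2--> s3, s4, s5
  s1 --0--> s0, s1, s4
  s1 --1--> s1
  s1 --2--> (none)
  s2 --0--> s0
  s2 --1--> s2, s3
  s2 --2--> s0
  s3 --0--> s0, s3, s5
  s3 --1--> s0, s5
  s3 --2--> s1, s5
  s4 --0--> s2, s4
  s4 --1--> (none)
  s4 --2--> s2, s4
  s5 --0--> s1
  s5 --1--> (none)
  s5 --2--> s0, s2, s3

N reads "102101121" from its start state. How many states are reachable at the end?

Start: {s0}
read 1: {s3}
read 0: {s0, s3, s5}
read 2: {s0, s1, s2, s3, s4, s5}
read 1: {s0, s1, s2, s3, s5}
read 0: {s0, s1, s2, s3, s4, s5}
read 1: {s0, s1, s2, s3, s5}
read 1: {s0, s1, s2, s3, s5}
read 2: {s0, s1, s2, s3, s4, s5}
read 1: {s0, s1, s2, s3, s5}
Final reachable set {s0, s1, s2, s3, s5} has 5 states.

5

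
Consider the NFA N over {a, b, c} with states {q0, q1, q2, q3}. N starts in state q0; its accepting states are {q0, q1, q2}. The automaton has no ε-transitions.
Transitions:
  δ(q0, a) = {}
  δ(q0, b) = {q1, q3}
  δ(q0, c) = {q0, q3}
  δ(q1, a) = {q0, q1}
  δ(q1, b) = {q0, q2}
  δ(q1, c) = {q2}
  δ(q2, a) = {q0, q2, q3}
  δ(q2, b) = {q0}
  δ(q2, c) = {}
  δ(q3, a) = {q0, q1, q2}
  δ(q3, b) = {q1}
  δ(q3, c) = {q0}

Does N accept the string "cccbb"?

Start: {q0}
read c: {q0, q3}
read c: {q0, q3}
read c: {q0, q3}
read b: {q1, q3}
read b: {q0, q1, q2}
Reachable ∩ accepting = {q0, q1, q2} — nonempty.

accepted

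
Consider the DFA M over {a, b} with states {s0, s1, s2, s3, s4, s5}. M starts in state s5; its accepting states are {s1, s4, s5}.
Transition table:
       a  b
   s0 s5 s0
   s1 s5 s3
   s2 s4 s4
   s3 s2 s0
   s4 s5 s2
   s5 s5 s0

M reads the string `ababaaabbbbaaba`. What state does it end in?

s5 --a--> s5
s5 --b--> s0
s0 --a--> s5
s5 --b--> s0
s0 --a--> s5
s5 --a--> s5
s5 --a--> s5
s5 --b--> s0
s0 --b--> s0
s0 --b--> s0
s0 --b--> s0
s0 --a--> s5
s5 --a--> s5
s5 --b--> s0
s0 --a--> s5

s5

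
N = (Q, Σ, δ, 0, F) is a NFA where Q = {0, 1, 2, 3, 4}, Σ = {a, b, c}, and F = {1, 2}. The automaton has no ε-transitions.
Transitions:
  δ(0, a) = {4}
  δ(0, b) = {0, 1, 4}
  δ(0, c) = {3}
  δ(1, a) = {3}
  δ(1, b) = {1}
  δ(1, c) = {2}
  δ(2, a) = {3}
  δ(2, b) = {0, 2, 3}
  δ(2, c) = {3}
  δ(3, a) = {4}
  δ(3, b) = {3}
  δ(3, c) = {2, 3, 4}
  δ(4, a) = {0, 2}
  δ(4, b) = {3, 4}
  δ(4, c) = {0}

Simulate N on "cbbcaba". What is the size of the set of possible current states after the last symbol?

Start: {0}
read c: {3}
read b: {3}
read b: {3}
read c: {2, 3, 4}
read a: {0, 2, 3, 4}
read b: {0, 1, 2, 3, 4}
read a: {0, 2, 3, 4}
Final reachable set {0, 2, 3, 4} has 4 states.

4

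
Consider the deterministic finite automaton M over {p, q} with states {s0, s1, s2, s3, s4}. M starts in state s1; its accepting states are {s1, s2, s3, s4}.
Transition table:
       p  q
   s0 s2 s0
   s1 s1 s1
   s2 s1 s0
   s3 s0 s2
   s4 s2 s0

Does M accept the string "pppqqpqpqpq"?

s1 --p--> s1
s1 --p--> s1
s1 --p--> s1
s1 --q--> s1
s1 --q--> s1
s1 --p--> s1
s1 --q--> s1
s1 --p--> s1
s1 --q--> s1
s1 --p--> s1
s1 --q--> s1
End in state s1, which is an accepting state.

accepted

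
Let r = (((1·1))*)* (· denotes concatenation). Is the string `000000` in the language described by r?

no

000000 cannot be split into zero or more pieces each matching ((1·1))*.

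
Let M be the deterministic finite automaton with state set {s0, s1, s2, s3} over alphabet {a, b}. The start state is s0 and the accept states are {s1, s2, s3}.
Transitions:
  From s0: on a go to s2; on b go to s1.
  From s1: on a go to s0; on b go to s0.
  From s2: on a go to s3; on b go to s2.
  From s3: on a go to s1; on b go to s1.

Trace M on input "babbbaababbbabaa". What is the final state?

s2

s0 --b--> s1
s1 --a--> s0
s0 --b--> s1
s1 --b--> s0
s0 --b--> s1
s1 --a--> s0
s0 --a--> s2
s2 --b--> s2
s2 --a--> s3
s3 --b--> s1
s1 --b--> s0
s0 --b--> s1
s1 --a--> s0
s0 --b--> s1
s1 --a--> s0
s0 --a--> s2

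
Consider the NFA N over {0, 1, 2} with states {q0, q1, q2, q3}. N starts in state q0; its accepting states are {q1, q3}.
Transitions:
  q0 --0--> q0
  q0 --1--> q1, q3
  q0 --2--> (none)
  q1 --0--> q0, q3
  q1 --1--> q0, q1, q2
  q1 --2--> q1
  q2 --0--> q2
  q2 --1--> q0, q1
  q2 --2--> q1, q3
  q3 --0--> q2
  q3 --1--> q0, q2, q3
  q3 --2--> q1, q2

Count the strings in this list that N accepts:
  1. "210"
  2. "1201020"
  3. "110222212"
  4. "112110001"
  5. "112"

4

"210": rejected
"1201020": accepted
"110222212": accepted
"112110001": accepted
"112": accepted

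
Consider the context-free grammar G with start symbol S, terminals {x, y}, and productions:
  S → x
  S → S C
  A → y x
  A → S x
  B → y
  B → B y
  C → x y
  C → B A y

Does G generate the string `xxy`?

S ⇒ SC ⇒ xC ⇒ xxy

yes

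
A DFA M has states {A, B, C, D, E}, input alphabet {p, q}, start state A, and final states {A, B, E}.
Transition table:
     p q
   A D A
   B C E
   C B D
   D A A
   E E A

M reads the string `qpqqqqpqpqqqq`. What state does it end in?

A

A --q--> A
A --p--> D
D --q--> A
A --q--> A
A --q--> A
A --q--> A
A --p--> D
D --q--> A
A --p--> D
D --q--> A
A --q--> A
A --q--> A
A --q--> A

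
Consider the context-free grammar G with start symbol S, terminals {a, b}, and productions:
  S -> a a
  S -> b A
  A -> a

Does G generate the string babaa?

no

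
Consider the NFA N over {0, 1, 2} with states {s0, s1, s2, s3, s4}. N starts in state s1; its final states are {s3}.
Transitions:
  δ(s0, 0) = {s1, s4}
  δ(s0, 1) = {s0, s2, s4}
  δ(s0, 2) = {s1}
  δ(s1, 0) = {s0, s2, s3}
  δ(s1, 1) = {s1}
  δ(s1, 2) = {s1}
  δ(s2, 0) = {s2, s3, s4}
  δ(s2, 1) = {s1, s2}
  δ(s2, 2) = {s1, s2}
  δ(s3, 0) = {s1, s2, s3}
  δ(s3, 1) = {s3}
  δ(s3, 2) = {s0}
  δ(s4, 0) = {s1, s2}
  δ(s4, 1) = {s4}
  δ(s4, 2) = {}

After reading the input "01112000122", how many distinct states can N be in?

2

Start: {s1}
read 0: {s0, s2, s3}
read 1: {s0, s1, s2, s3, s4}
read 1: {s0, s1, s2, s3, s4}
read 1: {s0, s1, s2, s3, s4}
read 2: {s0, s1, s2}
read 0: {s0, s1, s2, s3, s4}
read 0: {s0, s1, s2, s3, s4}
read 0: {s0, s1, s2, s3, s4}
read 1: {s0, s1, s2, s3, s4}
read 2: {s0, s1, s2}
read 2: {s1, s2}
Final reachable set {s1, s2} has 2 states.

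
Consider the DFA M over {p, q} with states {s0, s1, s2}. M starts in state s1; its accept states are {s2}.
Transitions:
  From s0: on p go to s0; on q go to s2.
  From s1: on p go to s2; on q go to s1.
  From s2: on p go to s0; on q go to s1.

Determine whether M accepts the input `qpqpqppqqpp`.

rejected

s1 --q--> s1
s1 --p--> s2
s2 --q--> s1
s1 --p--> s2
s2 --q--> s1
s1 --p--> s2
s2 --p--> s0
s0 --q--> s2
s2 --q--> s1
s1 --p--> s2
s2 --p--> s0
End in state s0, which is not an accepting state.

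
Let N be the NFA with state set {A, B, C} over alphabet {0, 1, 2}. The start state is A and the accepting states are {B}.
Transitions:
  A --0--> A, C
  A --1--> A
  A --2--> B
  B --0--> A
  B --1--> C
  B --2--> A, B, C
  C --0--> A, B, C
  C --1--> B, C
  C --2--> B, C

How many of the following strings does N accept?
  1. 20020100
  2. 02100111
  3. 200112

20020100: accepted
02100111: accepted
200112: accepted

3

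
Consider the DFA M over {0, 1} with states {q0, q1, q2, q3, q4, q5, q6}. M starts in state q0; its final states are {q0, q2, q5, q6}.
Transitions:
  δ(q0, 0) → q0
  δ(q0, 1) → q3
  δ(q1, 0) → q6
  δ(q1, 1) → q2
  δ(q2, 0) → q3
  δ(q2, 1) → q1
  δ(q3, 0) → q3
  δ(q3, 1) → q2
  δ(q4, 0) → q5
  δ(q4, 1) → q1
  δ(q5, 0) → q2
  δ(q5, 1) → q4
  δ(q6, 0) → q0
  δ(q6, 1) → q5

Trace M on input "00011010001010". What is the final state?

q3

q0 --0--> q0
q0 --0--> q0
q0 --0--> q0
q0 --1--> q3
q3 --1--> q2
q2 --0--> q3
q3 --1--> q2
q2 --0--> q3
q3 --0--> q3
q3 --0--> q3
q3 --1--> q2
q2 --0--> q3
q3 --1--> q2
q2 --0--> q3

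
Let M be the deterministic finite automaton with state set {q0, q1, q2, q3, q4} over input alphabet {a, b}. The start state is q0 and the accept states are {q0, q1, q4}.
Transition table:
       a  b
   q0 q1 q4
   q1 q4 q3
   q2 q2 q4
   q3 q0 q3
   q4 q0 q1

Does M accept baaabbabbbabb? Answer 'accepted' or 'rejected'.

q0 --b--> q4
q4 --a--> q0
q0 --a--> q1
q1 --a--> q4
q4 --b--> q1
q1 --b--> q3
q3 --a--> q0
q0 --b--> q4
q4 --b--> q1
q1 --b--> q3
q3 --a--> q0
q0 --b--> q4
q4 --b--> q1
End in state q1, which is an accepting state.

accepted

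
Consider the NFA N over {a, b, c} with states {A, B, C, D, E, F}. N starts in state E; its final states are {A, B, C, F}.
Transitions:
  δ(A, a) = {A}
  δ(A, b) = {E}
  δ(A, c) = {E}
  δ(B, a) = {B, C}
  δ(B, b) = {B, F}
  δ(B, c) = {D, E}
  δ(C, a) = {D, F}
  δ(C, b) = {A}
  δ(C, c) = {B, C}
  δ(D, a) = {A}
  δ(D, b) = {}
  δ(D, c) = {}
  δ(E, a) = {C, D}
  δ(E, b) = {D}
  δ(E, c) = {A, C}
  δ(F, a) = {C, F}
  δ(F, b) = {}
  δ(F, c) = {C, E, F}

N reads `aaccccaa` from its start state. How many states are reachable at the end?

5

Start: {E}
read a: {C, D}
read a: {A, D, F}
read c: {C, E, F}
read c: {A, B, C, E, F}
read c: {A, B, C, D, E, F}
read c: {A, B, C, D, E, F}
read a: {A, B, C, D, F}
read a: {A, B, C, D, F}
Final reachable set {A, B, C, D, F} has 5 states.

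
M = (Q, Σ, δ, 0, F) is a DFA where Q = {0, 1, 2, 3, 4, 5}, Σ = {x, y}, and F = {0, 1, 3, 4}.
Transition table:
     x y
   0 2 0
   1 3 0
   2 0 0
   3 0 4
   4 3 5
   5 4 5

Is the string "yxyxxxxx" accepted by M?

0 --y--> 0
0 --x--> 2
2 --y--> 0
0 --x--> 2
2 --x--> 0
0 --x--> 2
2 --x--> 0
0 --x--> 2
End in state 2, which is not an accepting state.

rejected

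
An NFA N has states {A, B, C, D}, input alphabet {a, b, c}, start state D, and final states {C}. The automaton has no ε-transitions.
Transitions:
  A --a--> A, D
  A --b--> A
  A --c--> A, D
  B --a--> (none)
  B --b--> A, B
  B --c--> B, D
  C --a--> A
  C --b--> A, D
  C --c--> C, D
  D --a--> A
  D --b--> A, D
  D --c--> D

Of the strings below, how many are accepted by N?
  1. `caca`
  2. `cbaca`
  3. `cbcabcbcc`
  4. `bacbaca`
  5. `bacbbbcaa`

0

`caca`: rejected
`cbaca`: rejected
`cbcabcbcc`: rejected
`bacbaca`: rejected
`bacbbbcaa`: rejected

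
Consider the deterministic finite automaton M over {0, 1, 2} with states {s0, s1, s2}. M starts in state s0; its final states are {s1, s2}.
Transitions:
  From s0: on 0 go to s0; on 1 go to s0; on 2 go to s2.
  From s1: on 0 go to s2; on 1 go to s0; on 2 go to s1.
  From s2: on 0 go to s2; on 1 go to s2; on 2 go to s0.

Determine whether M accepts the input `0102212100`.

accepted

s0 --0--> s0
s0 --1--> s0
s0 --0--> s0
s0 --2--> s2
s2 --2--> s0
s0 --1--> s0
s0 --2--> s2
s2 --1--> s2
s2 --0--> s2
s2 --0--> s2
End in state s2, which is an accepting state.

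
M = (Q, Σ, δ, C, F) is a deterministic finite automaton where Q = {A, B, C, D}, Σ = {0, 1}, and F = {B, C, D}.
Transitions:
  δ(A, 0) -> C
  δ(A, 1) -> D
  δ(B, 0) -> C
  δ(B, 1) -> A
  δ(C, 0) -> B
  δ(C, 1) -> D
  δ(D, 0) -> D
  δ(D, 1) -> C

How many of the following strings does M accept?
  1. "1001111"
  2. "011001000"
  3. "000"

3

"1001111": accepted
"011001000": accepted
"000": accepted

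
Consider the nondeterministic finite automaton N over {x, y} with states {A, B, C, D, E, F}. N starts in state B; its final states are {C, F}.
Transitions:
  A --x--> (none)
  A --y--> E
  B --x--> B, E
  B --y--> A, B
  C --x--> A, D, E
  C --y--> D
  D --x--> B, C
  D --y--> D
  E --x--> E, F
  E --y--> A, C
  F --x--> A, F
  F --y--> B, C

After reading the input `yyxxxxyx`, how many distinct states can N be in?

Start: {B}
read y: {A, B}
read y: {A, B, E}
read x: {B, E, F}
read x: {A, B, E, F}
read x: {A, B, E, F}
read x: {A, B, E, F}
read y: {A, B, C, E}
read x: {A, B, D, E, F}
Final reachable set {A, B, D, E, F} has 5 states.

5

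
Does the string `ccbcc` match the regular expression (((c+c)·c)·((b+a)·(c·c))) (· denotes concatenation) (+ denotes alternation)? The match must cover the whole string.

yes

Split as cc·bcc: ((c+c)·c) matches cc and ((b+a)·(c·c)) matches bcc.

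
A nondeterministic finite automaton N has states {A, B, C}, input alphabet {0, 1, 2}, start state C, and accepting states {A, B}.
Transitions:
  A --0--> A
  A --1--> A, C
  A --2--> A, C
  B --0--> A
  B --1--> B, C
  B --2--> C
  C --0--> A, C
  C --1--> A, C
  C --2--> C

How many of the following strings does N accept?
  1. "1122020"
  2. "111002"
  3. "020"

3

"1122020": accepted
"111002": accepted
"020": accepted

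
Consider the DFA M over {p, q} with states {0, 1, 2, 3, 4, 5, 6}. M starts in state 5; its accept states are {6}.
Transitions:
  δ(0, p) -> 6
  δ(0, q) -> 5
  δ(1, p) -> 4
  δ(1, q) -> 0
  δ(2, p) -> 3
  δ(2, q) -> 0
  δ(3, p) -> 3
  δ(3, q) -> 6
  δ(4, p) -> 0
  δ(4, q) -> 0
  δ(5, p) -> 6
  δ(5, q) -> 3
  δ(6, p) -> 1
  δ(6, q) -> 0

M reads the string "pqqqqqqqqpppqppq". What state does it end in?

5 --p--> 6
6 --q--> 0
0 --q--> 5
5 --q--> 3
3 --q--> 6
6 --q--> 0
0 --q--> 5
5 --q--> 3
3 --q--> 6
6 --p--> 1
1 --p--> 4
4 --p--> 0
0 --q--> 5
5 --p--> 6
6 --p--> 1
1 --q--> 0

0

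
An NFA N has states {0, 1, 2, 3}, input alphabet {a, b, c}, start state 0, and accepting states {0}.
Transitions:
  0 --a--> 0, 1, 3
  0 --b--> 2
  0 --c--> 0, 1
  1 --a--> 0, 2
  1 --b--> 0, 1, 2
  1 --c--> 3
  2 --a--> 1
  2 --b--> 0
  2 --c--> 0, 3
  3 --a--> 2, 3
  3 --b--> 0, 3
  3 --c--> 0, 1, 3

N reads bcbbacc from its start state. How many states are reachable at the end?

3

Start: {0}
read b: {2}
read c: {0, 3}
read b: {0, 2, 3}
read b: {0, 2, 3}
read a: {0, 1, 2, 3}
read c: {0, 1, 3}
read c: {0, 1, 3}
Final reachable set {0, 1, 3} has 3 states.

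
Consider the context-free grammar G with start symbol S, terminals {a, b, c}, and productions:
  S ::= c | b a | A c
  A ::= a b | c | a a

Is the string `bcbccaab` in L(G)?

no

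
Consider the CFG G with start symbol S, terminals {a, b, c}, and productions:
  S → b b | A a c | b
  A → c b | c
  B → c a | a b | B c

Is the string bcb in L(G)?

no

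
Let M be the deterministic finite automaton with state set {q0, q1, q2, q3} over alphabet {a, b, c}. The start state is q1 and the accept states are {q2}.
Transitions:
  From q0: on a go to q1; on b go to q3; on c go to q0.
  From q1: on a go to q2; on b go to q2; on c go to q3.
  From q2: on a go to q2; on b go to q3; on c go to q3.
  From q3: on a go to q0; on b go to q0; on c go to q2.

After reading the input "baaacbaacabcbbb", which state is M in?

q3

q1 --b--> q2
q2 --a--> q2
q2 --a--> q2
q2 --a--> q2
q2 --c--> q3
q3 --b--> q0
q0 --a--> q1
q1 --a--> q2
q2 --c--> q3
q3 --a--> q0
q0 --b--> q3
q3 --c--> q2
q2 --b--> q3
q3 --b--> q0
q0 --b--> q3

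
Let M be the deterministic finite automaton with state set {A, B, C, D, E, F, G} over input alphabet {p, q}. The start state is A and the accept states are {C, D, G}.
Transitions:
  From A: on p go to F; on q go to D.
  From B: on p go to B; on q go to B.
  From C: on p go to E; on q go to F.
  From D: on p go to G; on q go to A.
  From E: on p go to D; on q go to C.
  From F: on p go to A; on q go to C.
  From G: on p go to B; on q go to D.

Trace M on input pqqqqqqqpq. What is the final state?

A --p--> F
F --q--> C
C --q--> F
F --q--> C
C --q--> F
F --q--> C
C --q--> F
F --q--> C
C --p--> E
E --q--> C

C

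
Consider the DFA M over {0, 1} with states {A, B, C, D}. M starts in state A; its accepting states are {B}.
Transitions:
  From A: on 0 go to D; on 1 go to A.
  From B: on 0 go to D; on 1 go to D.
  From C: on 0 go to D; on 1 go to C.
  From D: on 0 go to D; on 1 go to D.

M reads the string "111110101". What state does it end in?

A --1--> A
A --1--> A
A --1--> A
A --1--> A
A --1--> A
A --0--> D
D --1--> D
D --0--> D
D --1--> D

D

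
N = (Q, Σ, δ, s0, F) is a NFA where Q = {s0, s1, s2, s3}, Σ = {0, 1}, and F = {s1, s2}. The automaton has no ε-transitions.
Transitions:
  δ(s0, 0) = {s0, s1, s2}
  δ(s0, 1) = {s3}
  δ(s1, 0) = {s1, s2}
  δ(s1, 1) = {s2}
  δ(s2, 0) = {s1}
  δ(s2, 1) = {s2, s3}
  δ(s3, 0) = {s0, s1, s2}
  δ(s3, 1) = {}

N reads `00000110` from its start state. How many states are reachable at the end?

3

Start: {s0}
read 0: {s0, s1, s2}
read 0: {s0, s1, s2}
read 0: {s0, s1, s2}
read 0: {s0, s1, s2}
read 0: {s0, s1, s2}
read 1: {s2, s3}
read 1: {s2, s3}
read 0: {s0, s1, s2}
Final reachable set {s0, s1, s2} has 3 states.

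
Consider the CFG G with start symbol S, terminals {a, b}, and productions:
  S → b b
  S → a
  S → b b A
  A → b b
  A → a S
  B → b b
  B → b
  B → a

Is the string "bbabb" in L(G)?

yes

S ⇒ bbA ⇒ bbaS ⇒ bbabb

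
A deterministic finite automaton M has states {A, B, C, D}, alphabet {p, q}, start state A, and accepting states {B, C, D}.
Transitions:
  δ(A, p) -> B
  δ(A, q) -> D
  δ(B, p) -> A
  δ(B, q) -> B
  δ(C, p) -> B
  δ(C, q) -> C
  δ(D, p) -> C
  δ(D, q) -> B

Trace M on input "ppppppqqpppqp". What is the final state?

C

A --p--> B
B --p--> A
A --p--> B
B --p--> A
A --p--> B
B --p--> A
A --q--> D
D --q--> B
B --p--> A
A --p--> B
B --p--> A
A --q--> D
D --p--> C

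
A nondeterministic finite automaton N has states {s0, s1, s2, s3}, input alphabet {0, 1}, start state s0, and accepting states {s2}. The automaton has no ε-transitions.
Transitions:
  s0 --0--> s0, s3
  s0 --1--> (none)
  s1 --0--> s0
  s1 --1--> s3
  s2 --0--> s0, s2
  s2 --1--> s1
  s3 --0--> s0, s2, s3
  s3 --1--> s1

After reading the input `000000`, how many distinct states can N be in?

Start: {s0}
read 0: {s0, s3}
read 0: {s0, s2, s3}
read 0: {s0, s2, s3}
read 0: {s0, s2, s3}
read 0: {s0, s2, s3}
read 0: {s0, s2, s3}
Final reachable set {s0, s2, s3} has 3 states.

3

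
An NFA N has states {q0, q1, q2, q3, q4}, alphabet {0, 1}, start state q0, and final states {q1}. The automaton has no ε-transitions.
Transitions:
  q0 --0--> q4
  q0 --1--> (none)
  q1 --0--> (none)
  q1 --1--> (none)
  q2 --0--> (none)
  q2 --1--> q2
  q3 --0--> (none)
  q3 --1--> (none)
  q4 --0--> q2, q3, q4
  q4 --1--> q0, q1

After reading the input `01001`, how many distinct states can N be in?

Start: {q0}
read 0: {q4}
read 1: {q0, q1}
read 0: {q4}
read 0: {q2, q3, q4}
read 1: {q0, q1, q2}
Final reachable set {q0, q1, q2} has 3 states.

3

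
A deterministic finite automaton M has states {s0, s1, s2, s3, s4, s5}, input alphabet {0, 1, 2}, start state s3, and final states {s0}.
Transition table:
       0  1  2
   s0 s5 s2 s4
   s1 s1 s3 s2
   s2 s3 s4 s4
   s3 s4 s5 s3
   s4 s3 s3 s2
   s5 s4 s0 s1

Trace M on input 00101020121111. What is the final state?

s3 --0--> s4
s4 --0--> s3
s3 --1--> s5
s5 --0--> s4
s4 --1--> s3
s3 --0--> s4
s4 --2--> s2
s2 --0--> s3
s3 --1--> s5
s5 --2--> s1
s1 --1--> s3
s3 --1--> s5
s5 --1--> s0
s0 --1--> s2

s2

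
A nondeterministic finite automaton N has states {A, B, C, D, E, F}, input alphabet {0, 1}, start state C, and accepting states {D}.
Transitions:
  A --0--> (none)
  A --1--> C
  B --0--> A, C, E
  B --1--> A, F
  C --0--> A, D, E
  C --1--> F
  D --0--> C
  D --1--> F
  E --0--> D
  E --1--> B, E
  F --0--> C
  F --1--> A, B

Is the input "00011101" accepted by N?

Start: {C}
read 0: {A, D, E}
read 0: {C, D}
read 0: {A, C, D, E}
read 1: {B, C, E, F}
read 1: {A, B, E, F}
read 1: {A, B, C, E, F}
read 0: {A, C, D, E}
read 1: {B, C, E, F}
Reachable ∩ accepting = {} — empty.

rejected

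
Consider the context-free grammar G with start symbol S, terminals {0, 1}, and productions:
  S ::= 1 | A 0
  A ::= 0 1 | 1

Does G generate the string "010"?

yes

S ⇒ A0 ⇒ 010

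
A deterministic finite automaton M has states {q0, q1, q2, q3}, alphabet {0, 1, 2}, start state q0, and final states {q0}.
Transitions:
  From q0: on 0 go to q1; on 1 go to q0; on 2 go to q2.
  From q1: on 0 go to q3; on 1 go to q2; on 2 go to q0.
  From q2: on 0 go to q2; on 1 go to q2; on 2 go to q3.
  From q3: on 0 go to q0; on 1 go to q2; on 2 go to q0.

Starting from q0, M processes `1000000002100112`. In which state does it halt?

q0 --1--> q0
q0 --0--> q1
q1 --0--> q3
q3 --0--> q0
q0 --0--> q1
q1 --0--> q3
q3 --0--> q0
q0 --0--> q1
q1 --0--> q3
q3 --2--> q0
q0 --1--> q0
q0 --0--> q1
q1 --0--> q3
q3 --1--> q2
q2 --1--> q2
q2 --2--> q3

q3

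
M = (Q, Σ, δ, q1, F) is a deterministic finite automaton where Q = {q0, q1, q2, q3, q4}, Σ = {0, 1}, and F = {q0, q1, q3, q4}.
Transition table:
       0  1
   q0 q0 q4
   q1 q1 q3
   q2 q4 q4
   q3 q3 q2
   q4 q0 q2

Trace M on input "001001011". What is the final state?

q1 --0--> q1
q1 --0--> q1
q1 --1--> q3
q3 --0--> q3
q3 --0--> q3
q3 --1--> q2
q2 --0--> q4
q4 --1--> q2
q2 --1--> q4

q4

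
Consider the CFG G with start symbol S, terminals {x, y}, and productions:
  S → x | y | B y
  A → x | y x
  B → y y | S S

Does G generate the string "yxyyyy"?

no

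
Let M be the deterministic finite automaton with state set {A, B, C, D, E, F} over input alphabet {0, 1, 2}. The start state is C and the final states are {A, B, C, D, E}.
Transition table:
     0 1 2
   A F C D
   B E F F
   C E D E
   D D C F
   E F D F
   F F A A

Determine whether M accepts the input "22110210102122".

C --2--> E
E --2--> F
F --1--> A
A --1--> C
C --0--> E
E --2--> F
F --1--> A
A --0--> F
F --1--> A
A --0--> F
F --2--> A
A --1--> C
C --2--> E
E --2--> F
End in state F, which is not an accepting state.

rejected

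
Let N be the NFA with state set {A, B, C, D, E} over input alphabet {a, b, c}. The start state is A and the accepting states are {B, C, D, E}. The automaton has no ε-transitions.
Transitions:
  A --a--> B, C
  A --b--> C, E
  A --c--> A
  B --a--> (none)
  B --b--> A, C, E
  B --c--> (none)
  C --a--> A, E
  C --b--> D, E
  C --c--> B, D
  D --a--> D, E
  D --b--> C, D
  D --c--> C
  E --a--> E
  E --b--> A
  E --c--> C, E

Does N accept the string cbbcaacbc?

Start: {A}
read c: {A}
read b: {C, E}
read b: {A, D, E}
read c: {A, C, E}
read a: {A, B, C, E}
read a: {A, B, C, E}
read c: {A, B, C, D, E}
read b: {A, C, D, E}
read c: {A, B, C, D, E}
Reachable ∩ accepting = {B, C, D, E} — nonempty.

accepted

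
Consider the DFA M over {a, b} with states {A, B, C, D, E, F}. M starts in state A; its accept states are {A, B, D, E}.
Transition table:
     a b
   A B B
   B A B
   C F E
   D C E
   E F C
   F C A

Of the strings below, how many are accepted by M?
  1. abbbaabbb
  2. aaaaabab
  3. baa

abbbaabbb: accepted
aaaaabab: accepted
baa: accepted

3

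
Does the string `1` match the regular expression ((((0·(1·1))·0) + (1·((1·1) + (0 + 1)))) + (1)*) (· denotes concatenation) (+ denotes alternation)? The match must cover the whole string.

yes

The right alternative (1)* matches 1.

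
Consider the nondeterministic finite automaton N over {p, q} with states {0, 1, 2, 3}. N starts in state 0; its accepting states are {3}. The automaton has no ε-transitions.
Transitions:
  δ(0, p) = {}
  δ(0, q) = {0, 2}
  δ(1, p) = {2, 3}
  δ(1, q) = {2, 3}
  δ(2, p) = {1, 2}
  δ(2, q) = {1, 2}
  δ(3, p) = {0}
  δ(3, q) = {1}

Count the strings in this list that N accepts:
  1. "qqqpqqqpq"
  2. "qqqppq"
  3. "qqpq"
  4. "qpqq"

"qqqpqqqpq": accepted
"qqqppq": accepted
"qqpq": accepted
"qpqq": accepted

4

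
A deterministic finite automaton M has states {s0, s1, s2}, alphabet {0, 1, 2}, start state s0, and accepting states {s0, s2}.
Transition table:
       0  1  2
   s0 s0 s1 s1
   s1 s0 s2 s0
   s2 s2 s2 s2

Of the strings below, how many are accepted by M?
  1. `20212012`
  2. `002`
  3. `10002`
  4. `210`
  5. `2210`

`20212012`: accepted
`002`: rejected
`10002`: rejected
`210`: accepted
`2210`: accepted

3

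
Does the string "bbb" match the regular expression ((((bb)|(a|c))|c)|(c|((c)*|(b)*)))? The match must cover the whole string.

yes

The right alternative (c|((c)*|(b)*)) matches bbb.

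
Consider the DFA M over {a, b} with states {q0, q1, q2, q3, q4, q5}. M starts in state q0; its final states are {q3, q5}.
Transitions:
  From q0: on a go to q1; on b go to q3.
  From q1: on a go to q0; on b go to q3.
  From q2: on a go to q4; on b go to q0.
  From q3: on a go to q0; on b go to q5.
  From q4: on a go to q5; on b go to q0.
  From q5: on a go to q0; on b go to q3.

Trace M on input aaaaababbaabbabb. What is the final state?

q0 --a--> q1
q1 --a--> q0
q0 --a--> q1
q1 --a--> q0
q0 --a--> q1
q1 --b--> q3
q3 --a--> q0
q0 --b--> q3
q3 --b--> q5
q5 --a--> q0
q0 --a--> q1
q1 --b--> q3
q3 --b--> q5
q5 --a--> q0
q0 --b--> q3
q3 --b--> q5

q5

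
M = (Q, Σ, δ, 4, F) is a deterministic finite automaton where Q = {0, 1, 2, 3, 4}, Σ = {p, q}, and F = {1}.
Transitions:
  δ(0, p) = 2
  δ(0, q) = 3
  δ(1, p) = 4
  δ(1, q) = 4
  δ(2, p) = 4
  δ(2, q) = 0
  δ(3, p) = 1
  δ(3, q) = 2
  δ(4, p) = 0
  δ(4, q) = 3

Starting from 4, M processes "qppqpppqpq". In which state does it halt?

4 --q--> 3
3 --p--> 1
1 --p--> 4
4 --q--> 3
3 --p--> 1
1 --p--> 4
4 --p--> 0
0 --q--> 3
3 --p--> 1
1 --q--> 4

4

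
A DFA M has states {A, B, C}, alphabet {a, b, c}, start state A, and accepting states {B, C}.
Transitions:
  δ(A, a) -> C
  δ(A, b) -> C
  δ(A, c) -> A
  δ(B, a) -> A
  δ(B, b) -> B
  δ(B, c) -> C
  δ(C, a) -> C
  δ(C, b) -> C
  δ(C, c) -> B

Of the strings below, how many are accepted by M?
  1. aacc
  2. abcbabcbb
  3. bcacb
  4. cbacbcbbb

aacc: accepted
abcbabcbb: accepted
bcacb: accepted
cbacbcbbb: accepted

4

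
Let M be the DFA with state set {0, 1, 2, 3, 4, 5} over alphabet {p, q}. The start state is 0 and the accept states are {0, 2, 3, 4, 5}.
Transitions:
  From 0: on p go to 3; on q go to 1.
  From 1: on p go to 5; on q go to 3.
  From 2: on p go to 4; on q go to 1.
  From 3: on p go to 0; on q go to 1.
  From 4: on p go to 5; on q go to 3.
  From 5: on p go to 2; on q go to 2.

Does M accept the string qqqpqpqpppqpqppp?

0 --q--> 1
1 --q--> 3
3 --q--> 1
1 --p--> 5
5 --q--> 2
2 --p--> 4
4 --q--> 3
3 --p--> 0
0 --p--> 3
3 --p--> 0
0 --q--> 1
1 --p--> 5
5 --q--> 2
2 --p--> 4
4 --p--> 5
5 --p--> 2
End in state 2, which is an accepting state.

accepted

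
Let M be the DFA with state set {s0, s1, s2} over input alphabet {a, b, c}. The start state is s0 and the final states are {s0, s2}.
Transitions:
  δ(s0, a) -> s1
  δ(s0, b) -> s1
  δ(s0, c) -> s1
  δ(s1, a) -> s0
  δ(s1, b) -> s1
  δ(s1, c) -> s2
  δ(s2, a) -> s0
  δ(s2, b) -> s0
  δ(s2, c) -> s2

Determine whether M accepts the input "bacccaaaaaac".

accepted

s0 --b--> s1
s1 --a--> s0
s0 --c--> s1
s1 --c--> s2
s2 --c--> s2
s2 --a--> s0
s0 --a--> s1
s1 --a--> s0
s0 --a--> s1
s1 --a--> s0
s0 --a--> s1
s1 --c--> s2
End in state s2, which is an accepting state.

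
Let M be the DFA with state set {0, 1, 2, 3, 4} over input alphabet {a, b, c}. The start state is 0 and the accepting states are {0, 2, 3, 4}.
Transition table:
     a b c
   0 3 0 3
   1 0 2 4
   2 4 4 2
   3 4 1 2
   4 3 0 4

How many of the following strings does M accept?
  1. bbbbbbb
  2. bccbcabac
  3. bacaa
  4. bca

4

bbbbbbb: accepted
bccbcabac: accepted
bacaa: accepted
bca: accepted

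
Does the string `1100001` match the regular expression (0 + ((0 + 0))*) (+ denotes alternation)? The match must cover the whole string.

no

Neither 0 nor ((0+0))* matches 1100001.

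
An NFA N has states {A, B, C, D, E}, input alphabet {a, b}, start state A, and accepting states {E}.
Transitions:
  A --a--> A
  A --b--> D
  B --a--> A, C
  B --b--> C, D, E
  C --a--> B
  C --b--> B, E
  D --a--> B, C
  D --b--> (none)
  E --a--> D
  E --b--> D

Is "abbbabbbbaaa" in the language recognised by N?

rejected

Start: {A}
read a: {A}
read b: {D}
read b: {}
The reachable set is empty and stays empty for the remaining 9 symbols.
Reachable ∩ accepting = {} — empty.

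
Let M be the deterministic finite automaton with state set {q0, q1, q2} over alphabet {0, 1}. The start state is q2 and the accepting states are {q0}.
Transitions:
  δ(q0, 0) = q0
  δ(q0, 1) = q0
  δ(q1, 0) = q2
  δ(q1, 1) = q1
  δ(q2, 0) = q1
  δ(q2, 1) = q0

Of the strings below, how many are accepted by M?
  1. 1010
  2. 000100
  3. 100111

2

1010: accepted
000100: rejected
100111: accepted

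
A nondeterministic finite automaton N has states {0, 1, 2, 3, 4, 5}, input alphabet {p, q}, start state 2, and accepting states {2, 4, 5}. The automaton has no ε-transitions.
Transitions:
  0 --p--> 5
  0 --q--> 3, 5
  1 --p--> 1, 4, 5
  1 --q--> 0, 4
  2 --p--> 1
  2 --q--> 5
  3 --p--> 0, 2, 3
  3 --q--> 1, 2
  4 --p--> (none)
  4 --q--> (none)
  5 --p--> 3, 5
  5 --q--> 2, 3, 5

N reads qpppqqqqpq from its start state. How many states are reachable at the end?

6

Start: {2}
read q: {5}
read p: {3, 5}
read p: {0, 2, 3, 5}
read p: {0, 1, 2, 3, 5}
read q: {0, 1, 2, 3, 4, 5}
read q: {0, 1, 2, 3, 4, 5}
read q: {0, 1, 2, 3, 4, 5}
read q: {0, 1, 2, 3, 4, 5}
read p: {0, 1, 2, 3, 4, 5}
read q: {0, 1, 2, 3, 4, 5}
Final reachable set {0, 1, 2, 3, 4, 5} has 6 states.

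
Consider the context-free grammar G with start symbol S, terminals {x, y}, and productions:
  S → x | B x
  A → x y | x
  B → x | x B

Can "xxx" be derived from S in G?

S ⇒ Bx ⇒ xBx ⇒ xxx

yes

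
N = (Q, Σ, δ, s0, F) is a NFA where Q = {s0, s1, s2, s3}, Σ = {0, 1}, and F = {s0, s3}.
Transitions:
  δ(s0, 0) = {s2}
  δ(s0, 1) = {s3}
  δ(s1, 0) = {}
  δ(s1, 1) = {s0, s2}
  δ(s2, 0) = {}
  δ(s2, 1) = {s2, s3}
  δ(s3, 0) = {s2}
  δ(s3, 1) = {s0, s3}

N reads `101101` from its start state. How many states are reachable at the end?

2

Start: {s0}
read 1: {s3}
read 0: {s2}
read 1: {s2, s3}
read 1: {s0, s2, s3}
read 0: {s2}
read 1: {s2, s3}
Final reachable set {s2, s3} has 2 states.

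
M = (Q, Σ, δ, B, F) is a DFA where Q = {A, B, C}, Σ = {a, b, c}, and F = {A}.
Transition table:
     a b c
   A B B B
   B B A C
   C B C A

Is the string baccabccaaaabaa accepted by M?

rejected

B --b--> A
A --a--> B
B --c--> C
C --c--> A
A --a--> B
B --b--> A
A --c--> B
B --c--> C
C --a--> B
B --a--> B
B --a--> B
B --a--> B
B --b--> A
A --a--> B
B --a--> B
End in state B, which is not an accepting state.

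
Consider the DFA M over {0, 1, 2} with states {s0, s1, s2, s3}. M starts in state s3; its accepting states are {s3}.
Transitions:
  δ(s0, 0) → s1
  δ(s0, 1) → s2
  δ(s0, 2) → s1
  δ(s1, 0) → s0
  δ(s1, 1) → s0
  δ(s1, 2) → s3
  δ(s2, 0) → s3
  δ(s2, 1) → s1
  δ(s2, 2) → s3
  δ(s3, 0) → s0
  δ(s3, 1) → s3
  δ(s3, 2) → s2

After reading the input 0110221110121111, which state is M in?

s3

s3 --0--> s0
s0 --1--> s2
s2 --1--> s1
s1 --0--> s0
s0 --2--> s1
s1 --2--> s3
s3 --1--> s3
s3 --1--> s3
s3 --1--> s3
s3 --0--> s0
s0 --1--> s2
s2 --2--> s3
s3 --1--> s3
s3 --1--> s3
s3 --1--> s3
s3 --1--> s3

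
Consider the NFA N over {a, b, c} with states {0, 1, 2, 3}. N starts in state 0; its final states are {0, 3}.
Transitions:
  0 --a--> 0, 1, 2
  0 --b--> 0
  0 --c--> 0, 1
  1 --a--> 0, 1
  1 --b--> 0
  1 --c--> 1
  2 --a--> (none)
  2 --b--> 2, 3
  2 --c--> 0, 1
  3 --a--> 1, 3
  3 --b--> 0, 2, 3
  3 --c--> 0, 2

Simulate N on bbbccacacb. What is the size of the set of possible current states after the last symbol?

Start: {0}
read b: {0}
read b: {0}
read b: {0}
read c: {0, 1}
read c: {0, 1}
read a: {0, 1, 2}
read c: {0, 1}
read a: {0, 1, 2}
read c: {0, 1}
read b: {0}
Final reachable set {0} has 1 state.

1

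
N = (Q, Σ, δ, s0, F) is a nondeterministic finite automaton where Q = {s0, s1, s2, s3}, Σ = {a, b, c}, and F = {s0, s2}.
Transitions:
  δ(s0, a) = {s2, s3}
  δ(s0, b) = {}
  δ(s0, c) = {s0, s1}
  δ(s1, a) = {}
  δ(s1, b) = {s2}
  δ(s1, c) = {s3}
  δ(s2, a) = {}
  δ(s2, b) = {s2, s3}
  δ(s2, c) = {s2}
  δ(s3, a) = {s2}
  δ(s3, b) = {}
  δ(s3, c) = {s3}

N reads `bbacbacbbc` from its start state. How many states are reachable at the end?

Start: {s0}
read b: {}
The reachable set is empty and stays empty for the remaining 9 symbols.
Final reachable set {} has 0 states.

0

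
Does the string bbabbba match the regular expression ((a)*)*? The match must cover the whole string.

no

bbabbba cannot be split into zero or more pieces each matching (a)*.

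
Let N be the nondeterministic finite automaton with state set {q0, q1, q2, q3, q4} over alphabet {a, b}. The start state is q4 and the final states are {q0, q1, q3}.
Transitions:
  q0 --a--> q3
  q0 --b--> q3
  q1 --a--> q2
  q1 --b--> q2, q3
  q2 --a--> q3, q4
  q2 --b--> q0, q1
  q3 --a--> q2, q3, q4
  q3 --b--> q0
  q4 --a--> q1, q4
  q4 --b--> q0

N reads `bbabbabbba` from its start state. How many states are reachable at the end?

Start: {q4}
read b: {q0}
read b: {q3}
read a: {q2, q3, q4}
read b: {q0, q1}
read b: {q2, q3}
read a: {q2, q3, q4}
read b: {q0, q1}
read b: {q2, q3}
read b: {q0, q1}
read a: {q2, q3}
Final reachable set {q2, q3} has 2 states.

2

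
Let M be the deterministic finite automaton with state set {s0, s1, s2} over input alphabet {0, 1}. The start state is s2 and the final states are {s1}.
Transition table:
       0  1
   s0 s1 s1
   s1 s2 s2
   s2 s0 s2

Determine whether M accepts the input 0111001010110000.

s2 --0--> s0
s0 --1--> s1
s1 --1--> s2
s2 --1--> s2
s2 --0--> s0
s0 --0--> s1
s1 --1--> s2
s2 --0--> s0
s0 --1--> s1
s1 --0--> s2
s2 --1--> s2
s2 --1--> s2
s2 --0--> s0
s0 --0--> s1
s1 --0--> s2
s2 --0--> s0
End in state s0, which is not an accepting state.

rejected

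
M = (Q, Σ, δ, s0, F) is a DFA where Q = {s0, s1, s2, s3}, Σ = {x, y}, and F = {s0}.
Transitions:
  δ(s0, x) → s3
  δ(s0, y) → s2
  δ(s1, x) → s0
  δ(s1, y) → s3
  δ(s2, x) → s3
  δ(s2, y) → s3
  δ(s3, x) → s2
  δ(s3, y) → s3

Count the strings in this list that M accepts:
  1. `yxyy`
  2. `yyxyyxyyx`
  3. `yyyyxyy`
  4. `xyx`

0

`yxyy`: rejected
`yyxyyxyyx`: rejected
`yyyyxyy`: rejected
`xyx`: rejected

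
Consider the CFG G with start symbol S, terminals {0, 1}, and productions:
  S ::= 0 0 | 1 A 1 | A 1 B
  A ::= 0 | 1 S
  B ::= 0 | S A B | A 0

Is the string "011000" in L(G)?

yes

S ⇒ A1B ⇒ 01B ⇒ 01A0 ⇒ 011S0 ⇒ 011000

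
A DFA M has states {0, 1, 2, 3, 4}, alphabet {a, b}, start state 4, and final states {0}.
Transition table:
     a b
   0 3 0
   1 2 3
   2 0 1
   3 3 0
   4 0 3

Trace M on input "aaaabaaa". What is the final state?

3

4 --a--> 0
0 --a--> 3
3 --a--> 3
3 --a--> 3
3 --b--> 0
0 --a--> 3
3 --a--> 3
3 --a--> 3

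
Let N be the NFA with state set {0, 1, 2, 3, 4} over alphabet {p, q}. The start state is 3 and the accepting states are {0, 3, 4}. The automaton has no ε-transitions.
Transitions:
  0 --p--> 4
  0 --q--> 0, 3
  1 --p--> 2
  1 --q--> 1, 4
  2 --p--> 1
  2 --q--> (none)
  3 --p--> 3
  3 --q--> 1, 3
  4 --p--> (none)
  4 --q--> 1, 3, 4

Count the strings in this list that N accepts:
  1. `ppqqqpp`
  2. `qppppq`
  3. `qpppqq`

`ppqqqpp`: accepted
`qppppq`: accepted
`qpppqq`: accepted

3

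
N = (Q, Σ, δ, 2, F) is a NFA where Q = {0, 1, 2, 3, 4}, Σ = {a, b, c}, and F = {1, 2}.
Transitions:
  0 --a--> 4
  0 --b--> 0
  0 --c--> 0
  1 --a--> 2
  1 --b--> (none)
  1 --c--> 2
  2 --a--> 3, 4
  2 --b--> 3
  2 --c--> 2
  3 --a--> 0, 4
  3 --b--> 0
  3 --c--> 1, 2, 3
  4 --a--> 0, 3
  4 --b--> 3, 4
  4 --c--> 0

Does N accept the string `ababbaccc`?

accepted

Start: {2}
read a: {3, 4}
read b: {0, 3, 4}
read a: {0, 3, 4}
read b: {0, 3, 4}
read b: {0, 3, 4}
read a: {0, 3, 4}
read c: {0, 1, 2, 3}
read c: {0, 1, 2, 3}
read c: {0, 1, 2, 3}
Reachable ∩ accepting = {1, 2} — nonempty.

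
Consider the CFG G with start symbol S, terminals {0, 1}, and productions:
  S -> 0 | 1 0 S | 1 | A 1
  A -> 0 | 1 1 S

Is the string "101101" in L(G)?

yes

S ⇒ 10S ⇒ 10A1 ⇒ 1011S1 ⇒ 101101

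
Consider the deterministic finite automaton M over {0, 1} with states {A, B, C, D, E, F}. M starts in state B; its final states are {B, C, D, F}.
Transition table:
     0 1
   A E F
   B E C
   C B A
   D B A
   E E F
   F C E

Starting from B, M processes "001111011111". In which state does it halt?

F

B --0--> E
E --0--> E
E --1--> F
F --1--> E
E --1--> F
F --1--> E
E --0--> E
E --1--> F
F --1--> E
E --1--> F
F --1--> E
E --1--> F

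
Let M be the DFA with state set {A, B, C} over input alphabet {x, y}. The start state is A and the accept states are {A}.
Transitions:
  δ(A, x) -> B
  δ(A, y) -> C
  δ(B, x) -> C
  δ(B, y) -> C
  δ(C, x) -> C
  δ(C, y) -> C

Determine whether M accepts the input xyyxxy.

A --x--> B
B --y--> C
C --y--> C
C --x--> C
C --x--> C
C --y--> C
End in state C, which is not an accepting state.

rejected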